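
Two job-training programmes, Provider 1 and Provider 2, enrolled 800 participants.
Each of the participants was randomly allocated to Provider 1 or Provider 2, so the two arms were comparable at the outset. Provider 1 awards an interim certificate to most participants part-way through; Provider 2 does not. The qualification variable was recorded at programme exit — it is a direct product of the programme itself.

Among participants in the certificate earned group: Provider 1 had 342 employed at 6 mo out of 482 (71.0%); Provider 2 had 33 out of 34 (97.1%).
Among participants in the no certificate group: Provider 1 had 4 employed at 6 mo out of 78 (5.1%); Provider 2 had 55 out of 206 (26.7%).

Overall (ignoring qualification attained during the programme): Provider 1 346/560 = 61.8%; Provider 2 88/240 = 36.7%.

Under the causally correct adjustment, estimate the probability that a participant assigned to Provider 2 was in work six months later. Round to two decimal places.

The stratified and pooled comparisons disagree (Provider 2 wins within each qualification attained during the programme; Provider 1 wins overall), so the answer turns on the causal role of qualification attained during the programme.
Qualification attained during the programme is downstream of the programme. One should not condition on a consequence of treatment, so the overall rates are the right comparison.
So P(outcome | do(Provider 2)) is just the pooled rate for Provider 2: 88/240 = 0.367.

0.37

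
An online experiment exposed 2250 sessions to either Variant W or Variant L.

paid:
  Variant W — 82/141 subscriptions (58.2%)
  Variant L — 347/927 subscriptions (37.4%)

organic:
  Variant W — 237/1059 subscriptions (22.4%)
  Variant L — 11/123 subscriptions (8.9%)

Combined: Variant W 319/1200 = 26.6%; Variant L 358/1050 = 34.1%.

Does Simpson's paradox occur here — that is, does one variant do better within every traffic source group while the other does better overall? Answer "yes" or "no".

Within each traffic source level (paid 58.2% vs 37.4%; organic 22.4% vs 8.9%), Variant W has the higher rate every time. Pooled: 26.6% vs 34.1% — Variant L has the higher rate overall. The two comparisons disagree.

yes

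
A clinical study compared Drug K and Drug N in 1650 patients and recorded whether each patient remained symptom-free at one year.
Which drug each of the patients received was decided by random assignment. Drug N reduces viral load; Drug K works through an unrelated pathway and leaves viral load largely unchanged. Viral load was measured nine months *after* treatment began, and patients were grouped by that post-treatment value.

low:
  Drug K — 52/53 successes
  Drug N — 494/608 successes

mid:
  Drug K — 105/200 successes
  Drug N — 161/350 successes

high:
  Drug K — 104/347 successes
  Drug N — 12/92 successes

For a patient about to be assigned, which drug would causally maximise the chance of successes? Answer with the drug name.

Drug N

Viral load lies on the pathway drug → viral load → outcome, so adjusting for it blocks the indirect effect. For the total causal effect of drug, use the unadjusted pooled rates.
Pooled: Drug K 43.5% vs Drug N 63.5%; Drug N is higher overall.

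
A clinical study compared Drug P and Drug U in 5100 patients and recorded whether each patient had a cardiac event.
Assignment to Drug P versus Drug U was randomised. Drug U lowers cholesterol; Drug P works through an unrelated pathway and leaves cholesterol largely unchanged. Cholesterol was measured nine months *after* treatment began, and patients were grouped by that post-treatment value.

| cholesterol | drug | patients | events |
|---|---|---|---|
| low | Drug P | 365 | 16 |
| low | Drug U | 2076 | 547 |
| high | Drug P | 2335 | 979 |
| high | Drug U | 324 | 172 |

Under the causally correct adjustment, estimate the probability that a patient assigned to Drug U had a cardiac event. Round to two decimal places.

The stratified and pooled comparisons disagree (Drug P wins within each cholesterol; Drug U wins overall), so the answer turns on the causal role of cholesterol.
Stratifying would compare drugs among patients the drugs themselves sorted into cholesterol groups — a form of selection on an intermediate. The unconditioned pooled rates give the total causal effect.
So P(outcome | do(Drug U)) is just the pooled rate for Drug U: 719/2400 = 0.300.

0.30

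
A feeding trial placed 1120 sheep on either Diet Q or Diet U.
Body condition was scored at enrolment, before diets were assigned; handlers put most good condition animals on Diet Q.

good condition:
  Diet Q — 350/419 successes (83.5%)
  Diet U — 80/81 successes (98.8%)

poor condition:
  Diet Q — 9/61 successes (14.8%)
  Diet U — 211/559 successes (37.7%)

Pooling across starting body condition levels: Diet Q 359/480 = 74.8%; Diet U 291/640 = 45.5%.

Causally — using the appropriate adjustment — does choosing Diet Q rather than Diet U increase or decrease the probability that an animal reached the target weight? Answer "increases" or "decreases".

Within every starting body condition level Diet U has the higher rate, yet pooled Diet Q does — Simpson's reversal.
Since starting body condition is a pre-existing factor (not a product of the diet) and it affects the outcome on its own, it is a confounder. The stratified rates, not the pooled rate, identify the causal effect.
Within each level — good condition: 83.5% vs 98.8%; poor condition: 14.8% vs 37.7% — Diet U is higher every time.

decreases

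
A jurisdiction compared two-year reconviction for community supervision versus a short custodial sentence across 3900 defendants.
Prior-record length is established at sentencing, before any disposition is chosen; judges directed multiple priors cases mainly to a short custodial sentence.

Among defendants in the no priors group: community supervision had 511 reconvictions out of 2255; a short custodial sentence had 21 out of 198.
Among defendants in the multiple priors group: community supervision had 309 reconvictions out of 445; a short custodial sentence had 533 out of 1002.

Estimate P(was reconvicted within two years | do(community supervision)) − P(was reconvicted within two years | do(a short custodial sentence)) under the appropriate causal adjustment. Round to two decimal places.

+0.14

The stratified and pooled comparisons disagree (a short custodial sentence wins within each prior-record length; community supervision wins overall), so the answer turns on the causal role of prior-record length.
The imbalance in prior-record length arose from how defendants were allocated, not from anything the disposition did; and prior-record length independently affects the outcome. The pooled gap is confounded — condition on prior-record length.
Adjusting over the population distribution of prior-record length: 0.629·(0.227−0.106) + 0.371·(0.694−0.532) = +0.136.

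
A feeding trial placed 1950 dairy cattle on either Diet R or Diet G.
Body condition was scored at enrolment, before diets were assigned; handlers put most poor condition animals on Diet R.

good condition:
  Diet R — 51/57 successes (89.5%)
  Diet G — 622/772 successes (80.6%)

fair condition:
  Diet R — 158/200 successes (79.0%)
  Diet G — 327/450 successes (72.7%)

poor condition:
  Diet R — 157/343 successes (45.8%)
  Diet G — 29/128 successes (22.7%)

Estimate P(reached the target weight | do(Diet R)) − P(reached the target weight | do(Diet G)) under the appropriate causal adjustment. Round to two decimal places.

+0.11

Diet R is higher inside every starting body condition stratum but Diet G is higher in aggregate. Whether to stratify depends on how starting body condition relates to the diet.
The imbalance in starting body condition arose from how dairy cattle were allocated, not from anything the diet did; and starting body condition independently affects the outcome. The pooled gap is confounded — condition on starting body condition.
Adjusting over the population distribution of starting body condition: 0.425·(0.895−0.806) + 0.333·(0.790−0.727) + 0.242·(0.458−0.227) = +0.115.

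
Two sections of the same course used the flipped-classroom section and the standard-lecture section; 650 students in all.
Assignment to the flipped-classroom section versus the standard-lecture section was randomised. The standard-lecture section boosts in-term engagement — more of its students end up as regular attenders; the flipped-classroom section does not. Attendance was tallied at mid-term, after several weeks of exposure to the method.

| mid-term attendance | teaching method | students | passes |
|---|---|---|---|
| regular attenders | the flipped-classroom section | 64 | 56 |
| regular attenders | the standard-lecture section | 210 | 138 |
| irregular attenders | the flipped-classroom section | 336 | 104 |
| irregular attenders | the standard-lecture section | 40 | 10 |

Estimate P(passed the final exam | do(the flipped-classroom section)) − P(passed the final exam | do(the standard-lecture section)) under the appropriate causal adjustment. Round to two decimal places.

The distribution of mid-term attendance is itself part of what the teaching method does — it is an intermediate outcome. Holding it fixed would remove that part of the effect; the total effect is the pooled difference.
The causal difference is the pooled difference: 0.400 − 0.592 = -0.192.

-0.19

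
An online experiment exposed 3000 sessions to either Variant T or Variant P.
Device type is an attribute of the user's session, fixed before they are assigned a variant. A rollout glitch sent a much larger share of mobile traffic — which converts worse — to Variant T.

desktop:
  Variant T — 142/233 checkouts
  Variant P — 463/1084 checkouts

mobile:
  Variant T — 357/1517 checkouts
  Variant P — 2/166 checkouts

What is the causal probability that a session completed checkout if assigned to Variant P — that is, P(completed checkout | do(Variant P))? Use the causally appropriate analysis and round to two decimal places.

0.19

Since device type is a pre-existing factor (not a product of the variant) and it affects the outcome on its own, it is a confounder. The stratified rates, not the pooled rate, identify the causal effect.
Standardising Variant P to the population device type mix: 0.439·463/1084 + 0.561·2/166 = 0.194.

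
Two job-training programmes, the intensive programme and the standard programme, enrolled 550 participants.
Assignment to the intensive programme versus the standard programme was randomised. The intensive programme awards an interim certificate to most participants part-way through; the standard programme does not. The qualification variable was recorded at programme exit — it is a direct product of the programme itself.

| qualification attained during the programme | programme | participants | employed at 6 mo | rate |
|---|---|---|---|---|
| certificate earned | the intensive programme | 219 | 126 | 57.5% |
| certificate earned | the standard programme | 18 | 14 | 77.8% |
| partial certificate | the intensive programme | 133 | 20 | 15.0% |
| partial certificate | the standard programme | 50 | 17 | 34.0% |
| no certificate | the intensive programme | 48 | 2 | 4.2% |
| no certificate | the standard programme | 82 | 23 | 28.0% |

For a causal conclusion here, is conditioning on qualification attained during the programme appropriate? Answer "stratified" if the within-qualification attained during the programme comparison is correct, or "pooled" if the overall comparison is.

pooled

Within every qualification attained during the programme level the standard programme has the higher rate, yet pooled the intensive programme does — Simpson's reversal.
Because the programme influences qualification attained during the programme, qualification attained during the programme is a post-treatment mediator, not a confounder. Stratifying on it would bias the estimate; the causal effect is the crude pooled difference.
Pooled: the intensive programme 37.0% vs the standard programme 36.0%; the intensive programme is higher overall.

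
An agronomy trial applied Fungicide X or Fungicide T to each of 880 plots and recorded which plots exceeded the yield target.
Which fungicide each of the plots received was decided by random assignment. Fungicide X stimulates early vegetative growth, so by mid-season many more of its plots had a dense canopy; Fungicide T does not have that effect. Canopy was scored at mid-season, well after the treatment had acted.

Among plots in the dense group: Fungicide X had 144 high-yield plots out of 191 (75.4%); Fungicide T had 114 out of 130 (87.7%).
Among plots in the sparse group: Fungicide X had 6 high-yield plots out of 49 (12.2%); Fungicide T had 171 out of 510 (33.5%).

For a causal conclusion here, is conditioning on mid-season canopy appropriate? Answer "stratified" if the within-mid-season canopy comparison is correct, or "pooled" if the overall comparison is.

pooled

The stratified and pooled comparisons disagree (Fungicide T wins within each mid-season canopy; Fungicide X wins overall), so the answer turns on the causal role of mid-season canopy.
The distribution of mid-season canopy is itself part of what the fungicide does — it is an intermediate outcome. Holding it fixed would remove that part of the effect; the total effect is the pooled difference.
Pooled: Fungicide X 62.5% vs Fungicide T 44.5%; Fungicide X is higher overall.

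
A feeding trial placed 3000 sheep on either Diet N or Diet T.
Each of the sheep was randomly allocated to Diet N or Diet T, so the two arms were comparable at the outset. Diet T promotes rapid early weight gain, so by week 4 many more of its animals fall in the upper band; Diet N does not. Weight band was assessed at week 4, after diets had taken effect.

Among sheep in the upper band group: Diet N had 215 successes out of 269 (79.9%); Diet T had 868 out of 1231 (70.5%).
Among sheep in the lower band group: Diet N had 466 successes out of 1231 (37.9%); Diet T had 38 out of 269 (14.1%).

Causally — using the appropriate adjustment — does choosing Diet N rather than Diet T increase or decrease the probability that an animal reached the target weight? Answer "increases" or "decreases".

Stratifying would compare diets among sheep the diets themselves sorted into week-4 weight band groups — a form of selection on an intermediate. The unconditioned pooled rates give the total causal effect.
Pooled: Diet N 45.4% vs Diet T 60.4%; Diet T is higher overall.

decreases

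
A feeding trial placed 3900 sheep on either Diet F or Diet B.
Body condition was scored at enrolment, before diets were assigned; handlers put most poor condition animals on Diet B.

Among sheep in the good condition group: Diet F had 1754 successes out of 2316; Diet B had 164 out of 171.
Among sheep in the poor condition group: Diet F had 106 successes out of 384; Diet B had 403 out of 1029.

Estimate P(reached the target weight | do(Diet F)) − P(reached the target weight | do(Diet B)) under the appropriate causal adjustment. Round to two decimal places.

Nothing the diet does changes starting body condition; the imbalance is an allocation artefact. With starting body condition also predicting the outcome, the pooled figure is confounded, and the within-stratum comparison is the causal one.
Adjusting over the population distribution of starting body condition: 0.638·(0.757−0.959) + 0.362·(0.276−0.392) = -0.171.

-0.17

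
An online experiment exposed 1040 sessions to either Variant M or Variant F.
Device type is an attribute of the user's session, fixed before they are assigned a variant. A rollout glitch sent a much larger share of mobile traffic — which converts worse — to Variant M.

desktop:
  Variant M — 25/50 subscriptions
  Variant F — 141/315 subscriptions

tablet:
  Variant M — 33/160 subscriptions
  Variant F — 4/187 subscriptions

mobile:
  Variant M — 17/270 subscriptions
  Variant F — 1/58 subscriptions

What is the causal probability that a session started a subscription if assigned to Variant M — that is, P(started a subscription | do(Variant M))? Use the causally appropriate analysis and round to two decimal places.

0.26

The stratified and pooled comparisons disagree (Variant M wins within each device type; Variant F wins overall), so the answer turns on the causal role of device type.
Here device type is a common cause — it drives both which variant a case falls under and the outcome. The crude comparison mixes populations; the stratum-specific rates are the causally relevant ones.
Standardising Variant M to the population device type mix: 0.351·25/50 + 0.334·33/160 + 0.315·17/270 = 0.264.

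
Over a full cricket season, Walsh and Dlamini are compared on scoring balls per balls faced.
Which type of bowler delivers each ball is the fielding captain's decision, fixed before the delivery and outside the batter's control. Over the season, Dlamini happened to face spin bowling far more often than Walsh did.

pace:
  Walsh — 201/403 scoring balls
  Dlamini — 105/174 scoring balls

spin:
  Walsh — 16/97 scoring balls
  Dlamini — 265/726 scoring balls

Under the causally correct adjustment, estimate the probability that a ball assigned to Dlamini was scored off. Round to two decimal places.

0.46

Dlamini is higher inside every bowling type stratum but Walsh is higher in aggregate. Whether to stratify depends on how bowling type relates to the player.
The imbalance in bowling type arose from how balls faced were allocated, not from anything the player did; and bowling type independently affects the outcome. The pooled gap is confounded — condition on bowling type.
Standardising Dlamini to the population bowling type mix: 0.412·105/174 + 0.588·265/726 = 0.463.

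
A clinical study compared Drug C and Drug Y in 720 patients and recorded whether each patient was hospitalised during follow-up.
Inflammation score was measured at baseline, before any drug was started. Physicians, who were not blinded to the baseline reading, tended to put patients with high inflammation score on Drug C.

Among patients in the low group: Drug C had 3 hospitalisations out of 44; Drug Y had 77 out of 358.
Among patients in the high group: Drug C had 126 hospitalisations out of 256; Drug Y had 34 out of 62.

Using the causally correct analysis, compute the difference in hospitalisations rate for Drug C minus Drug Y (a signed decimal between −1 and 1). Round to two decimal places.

Inflammation score is set before the drug has any effect — it is not caused by the drug — and it independently drives the outcome. That makes it a confounder, so the causal comparison is within inflammation score levels.
Adjusting over the population distribution of inflammation score: 0.558·(0.068−0.215) + 0.442·(0.492−0.548) = -0.107.

-0.11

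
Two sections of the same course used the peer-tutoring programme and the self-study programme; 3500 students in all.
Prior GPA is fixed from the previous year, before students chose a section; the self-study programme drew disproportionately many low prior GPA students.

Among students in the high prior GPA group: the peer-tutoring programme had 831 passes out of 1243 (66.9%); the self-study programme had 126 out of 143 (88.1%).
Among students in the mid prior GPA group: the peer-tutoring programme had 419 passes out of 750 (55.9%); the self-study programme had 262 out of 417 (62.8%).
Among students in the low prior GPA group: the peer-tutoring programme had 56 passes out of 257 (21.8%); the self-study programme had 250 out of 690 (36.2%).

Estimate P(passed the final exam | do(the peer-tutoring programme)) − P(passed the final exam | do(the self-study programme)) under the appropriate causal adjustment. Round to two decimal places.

The prior GPA band-specific comparison favours the self-study programme throughout, but the pooled figures favour the peer-tutoring programme. The question is whether to condition on prior GPA band.
The imbalance in prior GPA band arose from how students were allocated, not from anything the teaching method did; and prior GPA band independently affects the outcome. The pooled gap is confounded — condition on prior GPA band.
Adjusting over the population distribution of prior GPA band: 0.396·(0.669−0.881) + 0.333·(0.559−0.628) + 0.271·(0.218−0.362) = -0.146.

-0.15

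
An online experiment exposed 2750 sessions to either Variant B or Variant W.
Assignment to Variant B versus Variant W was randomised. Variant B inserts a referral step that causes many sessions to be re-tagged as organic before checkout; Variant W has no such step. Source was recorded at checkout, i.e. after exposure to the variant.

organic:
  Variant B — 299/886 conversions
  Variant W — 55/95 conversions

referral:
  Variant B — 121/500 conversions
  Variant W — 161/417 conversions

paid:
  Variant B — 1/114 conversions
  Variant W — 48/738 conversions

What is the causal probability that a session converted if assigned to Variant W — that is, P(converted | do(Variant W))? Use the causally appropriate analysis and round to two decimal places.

Variant W is higher inside every traffic source stratum but Variant B is higher in aggregate. Whether to stratify depends on how traffic source relates to the variant.
Traffic source is downstream of the variant. One should not condition on a consequence of treatment, so the overall rates are the right comparison.
So P(outcome | do(Variant W)) is just the pooled rate for Variant W: 264/1250 = 0.211.

0.21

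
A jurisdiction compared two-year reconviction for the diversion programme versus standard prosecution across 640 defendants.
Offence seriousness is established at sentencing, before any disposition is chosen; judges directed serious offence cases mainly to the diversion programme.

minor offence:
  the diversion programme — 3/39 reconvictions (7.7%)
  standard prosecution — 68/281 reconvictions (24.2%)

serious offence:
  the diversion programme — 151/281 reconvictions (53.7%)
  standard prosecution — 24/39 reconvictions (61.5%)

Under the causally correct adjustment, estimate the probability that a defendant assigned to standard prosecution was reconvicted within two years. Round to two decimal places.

The offence seriousness-specific comparison favours the diversion programme throughout, but the pooled figures favour standard prosecution. The question is whether to condition on offence seriousness.
Offence seriousness satisfies the back-door criterion: it is not a descendant of the disposition, and it blocks the spurious path from disposition to outcome. Adjusting for it (i.e., using the within-offence seriousness rates) gives the causal effect.
Standardising standard prosecution to the population offence seriousness mix: 0.500·68/281 + 0.500·24/39 = 0.429.

0.43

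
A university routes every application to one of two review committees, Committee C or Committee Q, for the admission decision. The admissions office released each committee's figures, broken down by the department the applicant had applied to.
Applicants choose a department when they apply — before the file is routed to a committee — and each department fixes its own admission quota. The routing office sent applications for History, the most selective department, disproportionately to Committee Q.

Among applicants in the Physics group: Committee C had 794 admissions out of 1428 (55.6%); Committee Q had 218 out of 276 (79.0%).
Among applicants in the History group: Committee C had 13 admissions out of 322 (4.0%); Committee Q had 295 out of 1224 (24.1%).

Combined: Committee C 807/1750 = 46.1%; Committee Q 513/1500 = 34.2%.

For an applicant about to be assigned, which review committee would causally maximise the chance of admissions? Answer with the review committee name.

The department-specific comparison favours Committee Q throughout, but the pooled figures favour Committee C. The question is whether to condition on department.
Department differs across review committees for reasons unrelated to any effect of the review committee itself, and it separately predicts the outcome — a classic confounder. We must compare within department levels.
Within each level — Physics: 55.6% vs 79.0%; History: 4.0% vs 24.1% — Committee Q is higher every time.

Committee Q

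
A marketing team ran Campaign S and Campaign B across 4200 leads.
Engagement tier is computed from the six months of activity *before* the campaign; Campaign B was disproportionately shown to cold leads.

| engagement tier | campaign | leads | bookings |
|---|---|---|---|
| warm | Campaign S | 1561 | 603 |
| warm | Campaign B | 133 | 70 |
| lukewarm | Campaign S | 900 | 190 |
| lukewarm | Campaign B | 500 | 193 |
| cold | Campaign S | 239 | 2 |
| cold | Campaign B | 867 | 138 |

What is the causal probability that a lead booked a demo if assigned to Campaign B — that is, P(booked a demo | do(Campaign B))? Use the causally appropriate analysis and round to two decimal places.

0.38

Engagement tier is set before the campaign has any effect — it is not caused by the campaign — and it independently drives the outcome. That makes it a confounder, so the causal comparison is within engagement tier levels.
Standardising Campaign B to the population engagement tier mix: 0.403·70/133 + 0.333·193/500 + 0.263·138/867 = 0.383.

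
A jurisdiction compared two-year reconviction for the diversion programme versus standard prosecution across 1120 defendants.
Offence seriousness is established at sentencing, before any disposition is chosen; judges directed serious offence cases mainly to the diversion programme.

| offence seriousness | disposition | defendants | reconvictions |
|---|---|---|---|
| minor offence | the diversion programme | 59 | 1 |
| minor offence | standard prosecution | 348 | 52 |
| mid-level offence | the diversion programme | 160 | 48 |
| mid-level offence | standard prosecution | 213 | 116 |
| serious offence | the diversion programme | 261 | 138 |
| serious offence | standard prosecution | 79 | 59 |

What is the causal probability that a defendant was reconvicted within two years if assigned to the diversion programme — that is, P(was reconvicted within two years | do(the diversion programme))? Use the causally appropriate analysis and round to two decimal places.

Within every offence seriousness level the diversion programme has the lower rate, yet pooled standard prosecution does — Simpson's reversal.
Offence seriousness satisfies the back-door criterion: it is not a descendant of the disposition, and it blocks the spurious path from disposition to outcome. Adjusting for it (i.e., using the within-offence seriousness rates) gives the causal effect.
Standardising the diversion programme to the population offence seriousness mix: 0.363·1/59 + 0.333·48/160 + 0.304·138/261 = 0.267.

0.27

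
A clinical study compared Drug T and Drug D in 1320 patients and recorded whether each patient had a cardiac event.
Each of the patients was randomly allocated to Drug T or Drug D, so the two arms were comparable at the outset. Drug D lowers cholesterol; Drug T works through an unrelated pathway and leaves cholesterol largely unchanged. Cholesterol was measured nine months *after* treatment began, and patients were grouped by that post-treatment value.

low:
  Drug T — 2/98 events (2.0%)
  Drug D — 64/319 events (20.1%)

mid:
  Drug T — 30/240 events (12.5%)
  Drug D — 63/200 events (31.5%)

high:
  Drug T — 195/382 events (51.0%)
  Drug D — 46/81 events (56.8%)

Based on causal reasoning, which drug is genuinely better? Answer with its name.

Drug D

Drug T is lower inside every cholesterol stratum but Drug D is lower in aggregate. Whether to stratify depends on how cholesterol relates to the drug.
Stratifying would compare drugs among patients the drugs themselves sorted into cholesterol groups — a form of selection on an intermediate. The unconditioned pooled rates give the total causal effect.
Pooled: Drug T 31.5% vs Drug D 28.8%; Drug D is lower overall.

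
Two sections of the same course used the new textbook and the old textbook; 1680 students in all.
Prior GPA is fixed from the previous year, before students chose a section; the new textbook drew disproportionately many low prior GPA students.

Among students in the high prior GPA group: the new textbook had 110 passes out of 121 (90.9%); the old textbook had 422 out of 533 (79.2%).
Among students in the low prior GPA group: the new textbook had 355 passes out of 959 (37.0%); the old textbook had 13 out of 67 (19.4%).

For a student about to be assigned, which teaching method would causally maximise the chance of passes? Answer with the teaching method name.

The stratified and pooled comparisons disagree (the new textbook wins within each prior GPA band; the old textbook wins overall), so the answer turns on the causal role of prior GPA band.
Since prior GPA band is a pre-existing factor (not a product of the teaching method) and it affects the outcome on its own, it is a confounder. The stratified rates, not the pooled rate, identify the causal effect.
Within each level — high prior GPA: 90.9% vs 79.2%; low prior GPA: 37.0% vs 19.4% — the new textbook is higher every time.

the new textbook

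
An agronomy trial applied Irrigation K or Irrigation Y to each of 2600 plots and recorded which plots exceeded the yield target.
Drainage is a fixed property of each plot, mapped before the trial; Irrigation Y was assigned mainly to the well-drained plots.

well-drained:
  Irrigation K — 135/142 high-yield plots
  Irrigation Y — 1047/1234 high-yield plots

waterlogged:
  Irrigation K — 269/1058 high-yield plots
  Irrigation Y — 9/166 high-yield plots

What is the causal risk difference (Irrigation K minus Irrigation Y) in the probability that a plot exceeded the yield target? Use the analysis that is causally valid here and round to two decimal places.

The stratified and pooled comparisons disagree (Irrigation K wins within each field drainage; Irrigation Y wins overall), so the answer turns on the causal role of field drainage.
Field drainage differs across irrigations for reasons unrelated to any effect of the irrigation itself, and it separately predicts the outcome — a classic confounder. We must compare within field drainage levels.
Adjusting over the population distribution of field drainage: 0.529·(0.951−0.848) + 0.471·(0.254−0.054) = +0.148.

+0.15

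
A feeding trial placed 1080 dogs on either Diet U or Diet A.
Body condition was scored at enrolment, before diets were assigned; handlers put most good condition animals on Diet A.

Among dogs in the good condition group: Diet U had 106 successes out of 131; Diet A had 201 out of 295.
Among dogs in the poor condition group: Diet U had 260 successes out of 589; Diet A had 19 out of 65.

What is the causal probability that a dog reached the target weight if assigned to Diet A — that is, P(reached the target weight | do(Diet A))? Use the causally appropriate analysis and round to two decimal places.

0.45

The imbalance in starting body condition arose from how dogs were allocated, not from anything the diet did; and starting body condition independently affects the outcome. The pooled gap is confounded — condition on starting body condition.
Standardising Diet A to the population starting body condition mix: 0.394·201/295 + 0.606·19/65 = 0.446.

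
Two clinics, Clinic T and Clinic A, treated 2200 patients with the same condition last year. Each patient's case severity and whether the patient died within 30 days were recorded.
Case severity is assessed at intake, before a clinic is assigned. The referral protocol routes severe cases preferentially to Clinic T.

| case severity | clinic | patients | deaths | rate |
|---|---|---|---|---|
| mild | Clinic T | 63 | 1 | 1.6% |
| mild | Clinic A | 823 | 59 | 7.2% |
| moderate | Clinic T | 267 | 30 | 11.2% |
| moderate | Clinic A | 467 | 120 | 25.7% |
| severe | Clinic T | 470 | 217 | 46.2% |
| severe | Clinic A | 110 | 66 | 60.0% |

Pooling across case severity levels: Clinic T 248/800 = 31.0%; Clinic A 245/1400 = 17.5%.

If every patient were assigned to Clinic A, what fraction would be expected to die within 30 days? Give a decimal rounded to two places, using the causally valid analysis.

Case severity satisfies the back-door criterion: it is not a descendant of the clinic, and it blocks the spurious path from clinic to outcome. Adjusting for it (i.e., using the within-case severity rates) gives the causal effect.
Standardising Clinic A to the population case severity mix: 0.403·59/823 + 0.334·120/467 + 0.264·66/110 = 0.273.

0.27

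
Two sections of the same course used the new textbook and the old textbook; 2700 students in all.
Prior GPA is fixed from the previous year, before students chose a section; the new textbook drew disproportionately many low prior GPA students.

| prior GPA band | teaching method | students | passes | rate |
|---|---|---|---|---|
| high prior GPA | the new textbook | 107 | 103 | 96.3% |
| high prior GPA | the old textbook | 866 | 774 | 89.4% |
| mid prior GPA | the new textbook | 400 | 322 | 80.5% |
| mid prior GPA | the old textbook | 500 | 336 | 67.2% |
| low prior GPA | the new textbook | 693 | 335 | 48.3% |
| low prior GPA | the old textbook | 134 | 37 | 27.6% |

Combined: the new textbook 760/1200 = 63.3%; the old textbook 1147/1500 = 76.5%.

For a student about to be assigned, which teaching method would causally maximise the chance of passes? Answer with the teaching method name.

the new textbook

The prior GPA band-specific comparison favours the new textbook throughout, but the pooled figures favour the old textbook. The question is whether to condition on prior GPA band.
Prior GPA band satisfies the back-door criterion: it is not a descendant of the teaching method, and it blocks the spurious path from teaching method to outcome. Adjusting for it (i.e., using the within-prior GPA band rates) gives the causal effect.
Within each level — high prior GPA: 96.3% vs 89.4%; mid prior GPA: 80.5% vs 67.2%; low prior GPA: 48.3% vs 27.6% — the new textbook is higher every time.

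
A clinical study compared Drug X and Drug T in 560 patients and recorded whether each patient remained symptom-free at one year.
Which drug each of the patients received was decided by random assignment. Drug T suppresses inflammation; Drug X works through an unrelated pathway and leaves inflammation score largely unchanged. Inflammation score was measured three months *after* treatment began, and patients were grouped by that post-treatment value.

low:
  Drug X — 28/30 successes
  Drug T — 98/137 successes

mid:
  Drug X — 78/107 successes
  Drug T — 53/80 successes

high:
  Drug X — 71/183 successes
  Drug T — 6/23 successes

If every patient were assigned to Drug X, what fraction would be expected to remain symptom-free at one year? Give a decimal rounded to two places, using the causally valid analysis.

The inflammation score-specific comparison favours Drug X throughout, but the pooled figures favour Drug T. The question is whether to condition on inflammation score.
Stratifying would compare drugs among patients the drugs themselves sorted into inflammation score groups — a form of selection on an intermediate. The unconditioned pooled rates give the total causal effect.
So P(outcome | do(Drug X)) is just the pooled rate for Drug X: 177/320 = 0.553.

0.55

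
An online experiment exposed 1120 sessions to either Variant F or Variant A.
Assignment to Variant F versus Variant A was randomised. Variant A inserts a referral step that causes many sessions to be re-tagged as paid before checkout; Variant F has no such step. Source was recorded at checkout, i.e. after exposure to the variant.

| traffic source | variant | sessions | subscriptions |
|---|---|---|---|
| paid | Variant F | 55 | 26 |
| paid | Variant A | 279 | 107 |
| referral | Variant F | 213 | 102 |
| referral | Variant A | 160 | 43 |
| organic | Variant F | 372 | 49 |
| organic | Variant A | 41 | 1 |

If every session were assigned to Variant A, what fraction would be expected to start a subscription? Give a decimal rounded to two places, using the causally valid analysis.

Because the variant influences traffic source, traffic source is a post-treatment mediator, not a confounder. Stratifying on it would bias the estimate; the causal effect is the crude pooled difference.
So P(outcome | do(Variant A)) is just the pooled rate for Variant A: 151/480 = 0.315.

0.31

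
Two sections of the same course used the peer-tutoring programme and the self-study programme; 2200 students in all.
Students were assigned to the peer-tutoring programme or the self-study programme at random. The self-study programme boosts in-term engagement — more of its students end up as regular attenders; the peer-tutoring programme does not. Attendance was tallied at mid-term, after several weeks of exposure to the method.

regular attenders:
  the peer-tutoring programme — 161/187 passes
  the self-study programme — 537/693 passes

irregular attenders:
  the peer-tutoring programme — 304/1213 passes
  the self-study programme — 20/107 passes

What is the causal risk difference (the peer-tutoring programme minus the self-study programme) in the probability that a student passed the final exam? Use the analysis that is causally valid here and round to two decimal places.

Because the teaching method influences mid-term attendance, mid-term attendance is a post-treatment mediator, not a confounder. Stratifying on it would bias the estimate; the causal effect is the crude pooled difference.
The causal difference is the pooled difference: 0.332 − 0.696 = -0.364.

-0.36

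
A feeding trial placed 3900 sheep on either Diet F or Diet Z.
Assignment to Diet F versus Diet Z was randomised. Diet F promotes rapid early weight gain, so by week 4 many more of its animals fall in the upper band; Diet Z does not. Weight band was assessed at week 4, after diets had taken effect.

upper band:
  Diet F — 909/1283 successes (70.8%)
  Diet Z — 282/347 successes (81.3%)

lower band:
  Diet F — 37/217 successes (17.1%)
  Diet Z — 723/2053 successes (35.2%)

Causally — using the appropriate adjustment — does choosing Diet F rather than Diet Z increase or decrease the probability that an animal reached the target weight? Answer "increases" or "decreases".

The stratified and pooled comparisons disagree (Diet Z wins within each week-4 weight band; Diet F wins overall), so the answer turns on the causal role of week-4 weight band.
Week-4 weight band here is a post-treatment variable shaped by the diet; conditioning on it would introduce bias rather than remove it. The overall comparison is the causal one.
Pooled: Diet F 63.1% vs Diet Z 41.9%; Diet F is higher overall.

increases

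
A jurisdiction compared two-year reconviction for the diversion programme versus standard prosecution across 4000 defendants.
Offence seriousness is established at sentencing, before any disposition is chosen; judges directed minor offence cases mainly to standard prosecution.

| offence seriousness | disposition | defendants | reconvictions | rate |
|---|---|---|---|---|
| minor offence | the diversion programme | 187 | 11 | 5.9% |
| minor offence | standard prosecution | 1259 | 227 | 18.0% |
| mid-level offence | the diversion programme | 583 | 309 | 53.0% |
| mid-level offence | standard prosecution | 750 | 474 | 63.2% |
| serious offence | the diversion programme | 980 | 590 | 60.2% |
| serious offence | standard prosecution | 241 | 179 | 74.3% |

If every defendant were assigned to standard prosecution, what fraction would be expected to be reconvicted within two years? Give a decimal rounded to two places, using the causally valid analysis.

0.50

Nothing the disposition does changes offence seriousness; the imbalance is an allocation artefact. With offence seriousness also predicting the outcome, the pooled figure is confounded, and the within-stratum comparison is the causal one.
Standardising standard prosecution to the population offence seriousness mix: 0.361·227/1259 + 0.333·474/750 + 0.305·179/241 = 0.503.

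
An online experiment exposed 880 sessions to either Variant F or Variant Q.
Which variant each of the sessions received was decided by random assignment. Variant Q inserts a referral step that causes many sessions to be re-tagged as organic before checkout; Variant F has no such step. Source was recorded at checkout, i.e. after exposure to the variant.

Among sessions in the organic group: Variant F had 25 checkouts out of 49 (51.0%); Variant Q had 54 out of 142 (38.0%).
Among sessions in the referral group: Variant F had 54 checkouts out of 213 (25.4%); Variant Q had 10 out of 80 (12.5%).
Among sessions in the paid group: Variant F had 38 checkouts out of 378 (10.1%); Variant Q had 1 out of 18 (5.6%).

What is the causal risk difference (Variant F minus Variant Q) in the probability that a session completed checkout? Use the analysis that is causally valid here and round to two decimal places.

-0.09

The stratified and pooled comparisons disagree (Variant F wins within each traffic source; Variant Q wins overall), so the answer turns on the causal role of traffic source.
Traffic source is recorded after the variant and is itself shifted by it — it sits on the causal path from variant to outcome. Conditioning on a mediator would strip out part of the effect we want; the pooled comparison gives the total causal effect.
The causal difference is the pooled difference: 0.183 − 0.271 = -0.088.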